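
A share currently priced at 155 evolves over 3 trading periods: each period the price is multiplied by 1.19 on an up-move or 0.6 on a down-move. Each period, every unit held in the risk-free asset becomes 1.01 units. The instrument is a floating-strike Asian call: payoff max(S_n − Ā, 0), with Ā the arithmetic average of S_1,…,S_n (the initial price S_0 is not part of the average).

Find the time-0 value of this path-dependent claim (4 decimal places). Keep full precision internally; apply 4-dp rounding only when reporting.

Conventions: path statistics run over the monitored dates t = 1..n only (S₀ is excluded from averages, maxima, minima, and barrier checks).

Set p* = 0.6949 (from d < R < u); the path-dependent value is the discounted p*-expectation over all price paths.
Enumerate all 2^3 = 8 price paths (U = up ×1.19, D = down ×0.6); each path with k up-moves has probability p*^k·(1−p*)^(3−k).
DDD: Ā=60.7600, payoff=0.0000, prob=0.028396
UDD: Ā=120.5073, payoff=0.0000, prob=0.064680
DUD: Ā=90.0240, payoff=0.0000, prob=0.064680
UUD: Ā=178.5476, payoff=0.0000, prob=0.147328
DDU: Ā=71.7340, payoff=0.0000, prob=0.064680
UDU: Ā=142.2724, payoff=0.0000, prob=0.147328
DUU: Ā=111.7891, payoff=19.9082, prob=0.147328
UUU: Ā=221.7150, payoff=39.4846, prob=0.335580
Price = Σ prob·payoff / R^3 = 16.183252 / 1.030301 = 15.7073

price = 15.7073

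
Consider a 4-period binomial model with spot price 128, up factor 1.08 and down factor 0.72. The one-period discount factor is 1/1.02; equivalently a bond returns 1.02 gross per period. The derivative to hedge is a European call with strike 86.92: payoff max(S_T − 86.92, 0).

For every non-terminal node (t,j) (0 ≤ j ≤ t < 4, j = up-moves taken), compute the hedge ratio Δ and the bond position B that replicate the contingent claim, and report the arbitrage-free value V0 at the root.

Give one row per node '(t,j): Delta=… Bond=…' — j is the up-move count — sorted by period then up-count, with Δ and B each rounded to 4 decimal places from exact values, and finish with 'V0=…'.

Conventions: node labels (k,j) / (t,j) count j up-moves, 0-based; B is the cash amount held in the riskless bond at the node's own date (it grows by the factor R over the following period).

(0,0): Delta=0.8941 Bond=-65.1878
(1,0): Delta=0.5870 Bond=-38.1838
(1,1): Delta=0.9351 Bond=-72.1531
(2,0): Delta=0.0000 Bond=0.0000
(2,1): Delta=0.6652 Bond=-46.7369
(2,2): Delta=0.9710 Bond=-78.9680
(3,0): Delta=0.0000 Bond=0.0000
(3,1): Delta=0.0000 Bond=0.0000
(3,2): Delta=0.7539 Bond=-57.2060
(3,3): Delta=1.0000 Bond=-85.2157
V0=49.2587

The replicating-portfolio and risk-neutral prices coincide; use p* = (1.02−0.72)/(1.08−0.72) = 0.8333 for the latter.
Terminal payoffs: V(4,0)=0.0000, V(4,1)=0.0000, V(4,2)=0.0000, V(4,3)=29.1751, V(4,4)=87.2226
Node (3,0) S=47.7757: V=(p*·0.0000+(1−p*)·0.0000)/1.02=0.0000; Δ=(0.0000−0.0000)/(51.5978−34.3985)=0.0000; B=V−Δ·S=0.0000
Node (3,1) S=71.6636: V=(p*·0.0000+(1−p*)·0.0000)/1.02=0.0000; Δ=(0.0000−0.0000)/(77.3967−51.5978)=0.0000; B=V−Δ·S=0.0000
Node (3,2) S=107.4954: V=(p*·29.1751+(1−p*)·0.0000)/1.02=23.8358; Δ=(29.1751−0.0000)/(116.0951−77.3967)=0.7539; B=V−Δ·S=-57.2060
Node (3,3) S=161.2431: V=(p*·87.2226+(1−p*)·29.1751)/1.02=76.0274; Δ=(87.2226−29.1751)/(174.1426−116.0951)=1.0000; B=V−Δ·S=-85.2157
Node (2,0) S=66.3552: V=(p*·0.0000+(1−p*)·0.0000)/1.02=0.0000; Δ=(0.0000−0.0000)/(71.6636−47.7757)=0.0000; B=V−Δ·S=0.0000
Node (2,1) S=99.5328: V=(p*·23.8358+(1−p*)·0.0000)/1.02=19.4737; Δ=(23.8358−0.0000)/(107.4954−71.6636)=0.6652; B=V−Δ·S=-46.7369
Node (2,2) S=149.2992: V=(p*·76.0274+(1−p*)·23.8358)/1.02=66.0087; Δ=(76.0274−23.8358)/(161.2431−107.4954)=0.9710; B=V−Δ·S=-78.9680
Node (1,0) S=92.1600: V=(p*·19.4737+(1−p*)·0.0000)/1.02=15.9099; Δ=(19.4737−0.0000)/(99.5328−66.3552)=0.5870; B=V−Δ·S=-38.1838
Node (1,1) S=138.2400: V=(p*·66.0087+(1−p*)·19.4737)/1.02=57.1106; Δ=(66.0087−19.4737)/(149.2992−99.5328)=0.9351; B=V−Δ·S=-72.1531
Node (0,0) S=128.0000: V=(p*·57.1106+(1−p*)·15.9099)/1.02=49.2587; Δ=(57.1106−15.9099)/(138.2400−92.1600)=0.8941; B=V−Δ·S=-65.1878
Check: Δ(0,0)·S0 + B(0,0) = 49.2587 = V0.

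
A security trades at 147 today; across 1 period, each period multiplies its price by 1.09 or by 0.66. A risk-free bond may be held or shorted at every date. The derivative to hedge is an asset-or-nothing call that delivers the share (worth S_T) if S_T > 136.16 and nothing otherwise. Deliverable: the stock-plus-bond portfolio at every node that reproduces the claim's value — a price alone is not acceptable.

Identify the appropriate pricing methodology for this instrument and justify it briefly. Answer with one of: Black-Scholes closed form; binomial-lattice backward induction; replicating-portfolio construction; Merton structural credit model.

Key observation: the deliverable is the dynamic trading strategy on the 1-step tree (spot 147, moves 1.09 and 0.66), so the valuation must go through the node-by-node replicating-portfolio solve.

framework: replicating-portfolio construction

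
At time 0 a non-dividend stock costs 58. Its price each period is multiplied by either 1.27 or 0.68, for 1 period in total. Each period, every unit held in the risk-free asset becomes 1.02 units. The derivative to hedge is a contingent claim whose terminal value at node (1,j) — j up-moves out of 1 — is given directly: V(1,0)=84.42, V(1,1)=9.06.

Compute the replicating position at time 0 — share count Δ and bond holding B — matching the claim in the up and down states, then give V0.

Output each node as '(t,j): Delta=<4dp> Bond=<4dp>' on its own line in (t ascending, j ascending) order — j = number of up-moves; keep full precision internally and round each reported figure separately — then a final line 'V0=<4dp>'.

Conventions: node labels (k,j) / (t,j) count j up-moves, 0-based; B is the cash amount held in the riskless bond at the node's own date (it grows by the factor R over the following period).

(0,0): Delta=-2.2022 Bond=167.9172
V0=40.1884

Arbitrage-free pricing uses the up-move probability p* = (R−d)/(u−d) = 0.5763, discounting each step at R = 1.02.
Payoffs at expiry: V(1,0)=84.4200, V(1,1)=9.0600
Node (0,0) S=58.0000: V=(p*·9.0600+(1−p*)·84.4200)/1.02=40.1884; Δ=(9.0600−84.4200)/(73.6600−39.4400)=-2.2022; B=V−Δ·S=167.9172
Sanity check at the root: Δ(0,0)·S0 + B(0,0) reproduces V0 = 40.1884.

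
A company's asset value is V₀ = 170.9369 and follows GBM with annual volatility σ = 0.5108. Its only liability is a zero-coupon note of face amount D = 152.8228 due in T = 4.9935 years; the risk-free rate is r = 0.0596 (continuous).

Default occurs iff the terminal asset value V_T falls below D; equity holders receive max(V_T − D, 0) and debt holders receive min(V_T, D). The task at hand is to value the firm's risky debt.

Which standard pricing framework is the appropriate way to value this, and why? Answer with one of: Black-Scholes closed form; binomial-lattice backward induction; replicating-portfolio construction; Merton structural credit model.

framework: Merton structural credit model

Key observation: with the firm-asset dynamics (V₀ = 170.9369) and a single zero-coupon liability of face 152.8228 given, debt value, spread, and default probability all derive from the option view of the balance sheet.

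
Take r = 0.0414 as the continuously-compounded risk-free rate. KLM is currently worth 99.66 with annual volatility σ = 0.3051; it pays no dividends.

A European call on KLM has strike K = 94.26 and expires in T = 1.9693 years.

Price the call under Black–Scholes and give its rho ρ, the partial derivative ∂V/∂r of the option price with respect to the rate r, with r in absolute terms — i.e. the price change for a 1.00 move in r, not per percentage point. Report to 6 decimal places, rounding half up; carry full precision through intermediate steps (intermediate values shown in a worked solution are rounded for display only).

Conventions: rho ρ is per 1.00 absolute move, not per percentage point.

price = 22.991934
ρ = 92.798969

σ√T = 0.3051·√1.9693 = 0.428152
d₁ = (ln(S/K) + (r+σ²/2)T) / (σ√T) = (ln(99.66/94.26) + (0.0414+0.3051²/2)·1.9693) / 0.428152 = (0.055707 + 0.173186) / 0.428152 = 0.534608
d₂ = d₁ − σ√T = 0.534608 − 0.428152 = 0.106456
e^{−rT} = 0.921706
N(d₁) = 0.703540,  N(d₂) = 0.542390
Call price V = S·N(d₁) − K·e^{−rT}·N(d₂) = 70.114754 − 47.122820 = 22.991934
ρ = K·T·e^{−rT}·N(d₂) = 92.798969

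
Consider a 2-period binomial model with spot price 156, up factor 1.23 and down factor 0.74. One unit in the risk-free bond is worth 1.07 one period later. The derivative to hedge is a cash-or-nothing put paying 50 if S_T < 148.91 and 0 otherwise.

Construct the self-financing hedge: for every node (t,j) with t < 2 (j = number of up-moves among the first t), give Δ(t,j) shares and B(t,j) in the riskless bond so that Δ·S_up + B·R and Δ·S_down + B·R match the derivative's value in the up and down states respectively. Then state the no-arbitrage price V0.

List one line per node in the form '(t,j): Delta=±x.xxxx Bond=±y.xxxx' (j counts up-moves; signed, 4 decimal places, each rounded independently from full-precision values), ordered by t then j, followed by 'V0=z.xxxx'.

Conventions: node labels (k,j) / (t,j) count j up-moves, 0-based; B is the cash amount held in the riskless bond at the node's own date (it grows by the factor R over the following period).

(0,0): Delta=-0.4117 Bond=88.0896
(1,0): Delta=0.0000 Bond=46.7290
(1,1): Delta=-0.5318 Bond=117.2993
V0=23.8640

Under the risk-neutral measure, an up-move has probability p* = (R−d)/(u−d) = 0.6735 and values discount at R = 1.07.
Expiry values: V(2,0)=50.0000, V(2,1)=50.0000, V(2,2)=0.0000
  t=1,j=0: stock 115.4400 → up 141.9912 (V=50.0000), down 85.4256 (V=50.0000). Price 46.7290; hedge Δ=0.0000, bond B=46.7290.
  t=1,j=1: stock 191.8800 → up 236.0124 (V=0.0000), down 141.9912 (V=50.0000). Price 15.2584; hedge Δ=-0.5318, bond B=117.2993.
  t=0,j=0: stock 156.0000 → up 191.8800 (V=15.2584), down 115.4400 (V=46.7290). Price 23.8640; hedge Δ=-0.4117, bond B=88.0896.
Check: Δ(0,0)·S0 + B(0,0) = 23.8640 = V0.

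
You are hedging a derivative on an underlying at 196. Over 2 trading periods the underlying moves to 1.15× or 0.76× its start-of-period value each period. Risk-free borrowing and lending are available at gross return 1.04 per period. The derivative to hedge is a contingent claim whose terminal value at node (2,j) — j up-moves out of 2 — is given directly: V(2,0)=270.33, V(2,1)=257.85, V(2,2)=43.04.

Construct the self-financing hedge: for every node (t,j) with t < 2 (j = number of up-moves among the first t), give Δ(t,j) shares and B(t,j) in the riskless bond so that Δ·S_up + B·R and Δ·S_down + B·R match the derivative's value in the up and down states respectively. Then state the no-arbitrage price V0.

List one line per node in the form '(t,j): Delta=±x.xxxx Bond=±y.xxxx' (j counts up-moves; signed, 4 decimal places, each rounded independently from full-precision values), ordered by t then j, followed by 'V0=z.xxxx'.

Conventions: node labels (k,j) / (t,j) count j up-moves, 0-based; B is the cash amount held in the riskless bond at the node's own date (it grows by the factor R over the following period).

(0,0): Delta=-1.9842 Bond=525.8559
(1,0): Delta=-0.2148 Bond=283.3173
(1,1): Delta=-2.4436 Bond=650.4366
V0=136.9443

The replicating-portfolio and risk-neutral prices coincide; use p* = (1.04−0.76)/(1.15−0.76) = 0.7179 for the latter.
Expiry values: V(2,0)=270.3300, V(2,1)=257.8500, V(2,2)=43.0400
(1,0): S=148.9600. Δ = (V_up−V_dn)/(S_up−S_dn) = (257.8500−270.3300)/(171.3040−113.2096) = -0.2148. V = [p*·257.8500 + (1−p*)·270.3300]/1.04 = 251.3173. B = V − Δ·S = 283.3173.
(1,1): S=225.4000. Δ = (V_up−V_dn)/(S_up−S_dn) = (43.0400−257.8500)/(259.2100−171.3040) = -2.4436. V = [p*·43.0400 + (1−p*)·257.8500]/1.04 = 99.6418. B = V − Δ·S = 650.4366.
(0,0): S=196.0000. Δ = (V_up−V_dn)/(S_up−S_dn) = (99.6418−251.3173)/(225.4000−148.9600) = -1.9842. V = [p*·99.6418 + (1−p*)·251.3173]/1.04 = 136.9443. B = V − Δ·S = 525.8559.
Verification: the root portfolio costs Δ(0,0)·S0 + B(0,0) = 136.9443, matching V0.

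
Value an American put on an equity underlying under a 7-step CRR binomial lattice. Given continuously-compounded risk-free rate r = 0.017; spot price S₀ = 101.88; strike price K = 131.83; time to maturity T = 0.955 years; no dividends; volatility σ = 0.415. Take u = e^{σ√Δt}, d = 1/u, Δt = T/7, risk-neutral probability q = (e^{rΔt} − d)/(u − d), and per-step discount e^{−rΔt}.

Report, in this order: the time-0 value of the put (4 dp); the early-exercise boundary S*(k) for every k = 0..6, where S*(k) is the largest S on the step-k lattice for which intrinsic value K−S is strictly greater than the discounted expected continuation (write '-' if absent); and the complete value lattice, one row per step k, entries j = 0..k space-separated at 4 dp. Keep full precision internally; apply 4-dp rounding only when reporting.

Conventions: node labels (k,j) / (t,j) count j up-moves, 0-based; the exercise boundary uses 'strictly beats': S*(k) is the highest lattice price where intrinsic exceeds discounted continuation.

price = 36.5089
boundary = - - - 64.3244 74.9803 87.4013 101.8800
tree:
36.5089
46.3678 25.5406
56.9529 34.6272 15.3914
67.5056 45.3013 22.7278 7.1712
76.6470 56.8497 32.4659 11.8281 1.9404
84.4894 67.5056 44.4287 19.0985 3.6648 0.0000
91.2172 76.6470 56.8497 29.9500 6.9217 0.0000 0.0000
96.9889 84.4894 67.5056 44.4287 13.0728 0.0000 0.0000 0.0000

Δt=0.13643  u=1.16566  d=0.85788  q=0.46930  discount=0.99768
step 7 (expiry): payoffs max(K−S,0) = 96.9889 84.4894 67.5056 44.4287 13.0728 0.0000 0.0000 0.0000
step 6: (k=6,j=0): S=40.6128, K−S=91.2172, hold=90.9118 ⇒ V=91.2172 exercise | (k=6,j=1): S=55.1830, K−S=76.6470, hold=76.3416 ⇒ V=76.6470 exercise | (k=6,j=2): S=74.9803, K−S=56.8497, hold=56.5443 ⇒ V=56.8497 exercise | (k=6,j=3): S=101.8800, K−S=29.9500, hold=29.6446 ⇒ V=29.9500 exercise | (k=6,j=4): S=138.4302, K−S=0.0000, hold=6.9217 ⇒ V=6.9217 continue | (k=6,j=5): S=188.0931, K−S=0.0000, hold=0.0000 ⇒ V=0.0000 continue | (k=6,j=6): S=255.5730, K−S=0.0000, hold=0.0000 ⇒ V=0.0000 continue  boundary S*=101.8800
step 5: (k=5,j=0): S=47.3406, K−S=84.4894, hold=84.1840 ⇒ V=84.4894 exercise | (k=5,j=1): S=64.3244, K−S=67.5056, hold=67.2002 ⇒ V=67.5056 exercise | (k=5,j=2): S=87.4013, K−S=44.4287, hold=44.1233 ⇒ V=44.4287 exercise | (k=5,j=3): S=118.7572, K−S=13.0728, hold=19.0985 ⇒ V=19.0985 continue | (k=5,j=4): S=161.3622, K−S=0.0000, hold=3.6648 ⇒ V=3.6648 continue | (k=5,j=5): S=219.2522, K−S=0.0000, hold=0.0000 ⇒ V=0.0000 continue  boundary S*=87.4013
step 4: (k=4,j=0): S=55.1830, K−S=76.6470, hold=76.3416 ⇒ V=76.6470 exercise | (k=4,j=1): S=74.9803, K−S=56.8497, hold=56.5443 ⇒ V=56.8497 exercise | (k=4,j=2): S=101.8800, K−S=29.9500, hold=32.4659 ⇒ V=32.4659 continue | (k=4,j=3): S=138.4302, K−S=0.0000, hold=11.8281 ⇒ V=11.8281 continue | (k=4,j=4): S=188.0931, K−S=0.0000, hold=1.9404 ⇒ V=1.9404 continue  boundary S*=74.9803
step 3: (k=3,j=0): S=64.3244, K−S=67.5056, hold=67.2002 ⇒ V=67.5056 exercise | (k=3,j=1): S=87.4013, K−S=44.4287, hold=45.3013 ⇒ V=45.3013 continue | (k=3,j=2): S=118.7572, K−S=13.0728, hold=22.7278 ⇒ V=22.7278 continue | (k=3,j=3): S=161.3622, K−S=0.0000, hold=7.1712 ⇒ V=7.1712 continue  boundary S*=64.3244
step 2: (k=2,j=0): S=74.9803, K−S=56.8497, hold=56.9529 ⇒ V=56.9529 continue | (k=2,j=1): S=101.8800, K−S=29.9500, hold=34.6272 ⇒ V=34.6272 continue | (k=2,j=2): S=138.4302, K−S=0.0000, hold=15.3914 ⇒ V=15.3914 continue  boundary S*=-
step 1: (k=1,j=0): S=87.4013, K−S=44.4287, hold=46.3678 ⇒ V=46.3678 continue | (k=1,j=1): S=118.7572, K−S=13.0728, hold=25.5406 ⇒ V=25.5406 continue  boundary S*=-
step 0: (k=0,j=0): S=101.8800, K−S=29.9500, hold=36.5089 ⇒ V=36.5089 continue  boundary S*=-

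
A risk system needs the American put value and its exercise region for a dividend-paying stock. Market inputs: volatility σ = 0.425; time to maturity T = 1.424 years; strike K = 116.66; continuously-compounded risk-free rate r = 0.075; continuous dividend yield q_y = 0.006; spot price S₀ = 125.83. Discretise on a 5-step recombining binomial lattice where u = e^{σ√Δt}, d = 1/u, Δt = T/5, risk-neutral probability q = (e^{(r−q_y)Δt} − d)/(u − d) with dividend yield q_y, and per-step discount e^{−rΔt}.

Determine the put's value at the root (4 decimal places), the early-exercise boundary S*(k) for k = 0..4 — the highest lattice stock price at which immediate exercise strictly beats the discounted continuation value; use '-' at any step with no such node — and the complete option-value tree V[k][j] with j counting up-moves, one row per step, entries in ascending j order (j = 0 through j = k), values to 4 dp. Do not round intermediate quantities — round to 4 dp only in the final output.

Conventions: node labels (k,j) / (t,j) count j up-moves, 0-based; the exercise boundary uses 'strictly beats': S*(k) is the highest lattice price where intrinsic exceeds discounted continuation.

price = 16.1837
boundary = - - - 63.7205 79.9431
tree:
16.1837
24.9956 7.6159
37.2447 13.1965 2.0731
52.9395 22.3580 4.1278 0.0000
65.8700 36.7169 8.2188 0.0000 0.0000
76.1767 52.9395 16.3642 0.0000 0.0000 0.0000

params: Δt=0.28480 u=1.25459 d=0.79707 q=0.48692 e^(-rΔt)=0.97887
t_5 payoffs: 76.1767 52.9395 16.3642 0.0000 0.0000 0.0000
t_4: node(4,0) S=50.7900 payoff=65.8700 vs cont=63.4913 → 65.8700 [stop]  node(4,1) S=79.9431 payoff=36.7169 vs cont=34.3880 → 36.7169 [stop]  node(4,2) S=125.8300 payoff=0.0000 vs cont=8.2188 → 8.2188 [wait]  node(4,3) S=198.0557 payoff=0.0000 vs cont=0.0000 → 0.0000 [wait]  node(4,4) S=311.7386 payoff=0.0000 vs cont=0.0000 → 0.0000 [wait]  ⇒ S*(4)=79.9431
t_3: node(3,0) S=63.7205 payoff=52.9395 vs cont=50.5828 → 52.9395 [stop]  node(3,1) S=100.2958 payoff=16.3642 vs cont=22.3580 → 22.3580 [wait]  node(3,2) S=157.8650 payoff=0.0000 vs cont=4.1278 → 4.1278 [wait]  node(3,3) S=248.4786 payoff=0.0000 vs cont=0.0000 → 0.0000 [wait]  ⇒ S*(3)=63.7205
t_2: node(2,0) S=79.9431 payoff=36.7169 vs cont=37.2447 → 37.2447 [wait]  node(2,1) S=125.8300 payoff=0.0000 vs cont=13.1965 → 13.1965 [wait]  node(2,2) S=198.0557 payoff=0.0000 vs cont=2.0731 → 2.0731 [wait]  ⇒ S*(2)=-
t_1: node(1,0) S=100.2958 payoff=16.3642 vs cont=24.9956 → 24.9956 [wait]  node(1,1) S=157.8650 payoff=0.0000 vs cont=7.6159 → 7.6159 [wait]  ⇒ S*(1)=-
t_0: node(0,0) S=125.8300 payoff=0.0000 vs cont=16.1837 → 16.1837 [wait]  ⇒ S*(0)=-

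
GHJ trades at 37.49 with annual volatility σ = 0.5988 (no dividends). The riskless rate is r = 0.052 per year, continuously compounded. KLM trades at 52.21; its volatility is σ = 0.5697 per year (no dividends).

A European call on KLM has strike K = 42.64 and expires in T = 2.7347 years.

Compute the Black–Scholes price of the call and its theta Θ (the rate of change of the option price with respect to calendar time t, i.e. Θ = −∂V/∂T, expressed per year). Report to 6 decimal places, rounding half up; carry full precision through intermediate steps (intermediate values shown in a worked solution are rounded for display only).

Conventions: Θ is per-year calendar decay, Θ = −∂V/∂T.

price = 24.754551
Θ = -3.408830

σ√T = 0.5697·√2.7347 = 0.942109
d₁ = (ln(S/K) + (r+σ²/2)T) / (σ√T) = (ln(52.21/42.64) + (0.052+0.5697²/2)·2.7347) / 0.942109 = (0.202481 + 0.585989) / 0.942109 = 0.836920
d₂ = d₁ − σ√T = 0.836920 − 0.942109 = -0.105188
e^{−rT} = 0.867444
N(d₁) = 0.798681,  N(d₂) = 0.458113
Call price V = S·N(d₁) − K·e^{−rT}·N(d₂) = 41.699154 − 16.944603 = 24.754551
φ(d₁) = (1/√(2π))·e^{−d₁²/2} = 0.281069
Θ = −S·φ(d₁)·σ/(2√T) − r·K·e^{−rT}·N(d₂) = −2.527711 − 0.881119 = -3.408830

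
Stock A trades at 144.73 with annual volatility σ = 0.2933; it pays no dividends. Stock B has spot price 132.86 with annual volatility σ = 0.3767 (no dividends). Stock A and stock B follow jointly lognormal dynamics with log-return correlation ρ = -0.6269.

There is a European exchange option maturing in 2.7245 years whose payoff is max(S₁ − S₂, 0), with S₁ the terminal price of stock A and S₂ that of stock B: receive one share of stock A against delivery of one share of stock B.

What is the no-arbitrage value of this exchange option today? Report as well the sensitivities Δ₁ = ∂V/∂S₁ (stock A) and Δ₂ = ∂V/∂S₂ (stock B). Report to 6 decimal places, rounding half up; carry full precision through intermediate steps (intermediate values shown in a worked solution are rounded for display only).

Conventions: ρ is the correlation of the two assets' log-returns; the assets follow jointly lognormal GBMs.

σ_eff = √(σ₁² + σ₂² − 2ρσ₁σ₂) = √(0.2933² + 0.3767² − 2·-0.6269·0.2933·0.3767) = 0.605355
d₁ = (ln(S₁/S₂) + (q₂ − q₁ + σ_eff²/2)T) / (σ_eff√T) = (ln(144.73/132.86) + (0.0 − 0.0 + 0.183228)·2.7245) / 0.999203 = 0.585244
d₂ = d₁ − σ_eff√T = 0.585244 − 0.999203 = -0.413959
N(d₁) = 0.720808,  N(d₂) = 0.339452
V = S₁·e^{−q₁T}·N(d₁) − S₂·e^{−q₂T}·N(d₂) = 104.322562 − 45.099579 = 59.222982
Key observation: r never enters — measured in units of stock B, the claim is a call on S₁/S₂ struck at 1, so only the dividend yields and σ_eff matter.
Δ₁ = e^{−q₁T}·N(d₁) = 0.720808;  Δ₂ = −e^{−q₂T}·N(d₂) = -0.339452

exchange price = 59.222982
Δ1 = 0.720808
Δ2 = -0.339452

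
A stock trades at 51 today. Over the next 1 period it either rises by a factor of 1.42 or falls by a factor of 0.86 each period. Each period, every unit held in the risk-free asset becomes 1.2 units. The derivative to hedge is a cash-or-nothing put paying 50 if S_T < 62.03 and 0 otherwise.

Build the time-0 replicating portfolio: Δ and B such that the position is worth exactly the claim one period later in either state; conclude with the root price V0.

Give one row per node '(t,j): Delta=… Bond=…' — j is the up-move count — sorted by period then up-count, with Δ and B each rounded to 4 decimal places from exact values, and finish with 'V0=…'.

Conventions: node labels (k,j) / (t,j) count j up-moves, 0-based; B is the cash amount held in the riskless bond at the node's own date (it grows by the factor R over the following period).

(0,0): Delta=-1.7507 Bond=105.6548
V0=16.3690

Under the risk-neutral measure, an up-move has probability p* = (R−d)/(u−d) = 0.6071 and values discount at R = 1.2.
Payoffs at expiry: V(1,0)=50.0000, V(1,1)=0.0000
(0,0): S=51.0000. Δ = (V_up−V_dn)/(S_up−S_dn) = (0.0000−50.0000)/(72.4200−43.8600) = -1.7507. V = [p*·0.0000 + (1−p*)·50.0000]/1.2 = 16.3690. B = V − Δ·S = 105.6548.
As a check, the time-0 holding Δ(0,0)·S0 + B(0,0) comes to 16.3690 — exactly V0.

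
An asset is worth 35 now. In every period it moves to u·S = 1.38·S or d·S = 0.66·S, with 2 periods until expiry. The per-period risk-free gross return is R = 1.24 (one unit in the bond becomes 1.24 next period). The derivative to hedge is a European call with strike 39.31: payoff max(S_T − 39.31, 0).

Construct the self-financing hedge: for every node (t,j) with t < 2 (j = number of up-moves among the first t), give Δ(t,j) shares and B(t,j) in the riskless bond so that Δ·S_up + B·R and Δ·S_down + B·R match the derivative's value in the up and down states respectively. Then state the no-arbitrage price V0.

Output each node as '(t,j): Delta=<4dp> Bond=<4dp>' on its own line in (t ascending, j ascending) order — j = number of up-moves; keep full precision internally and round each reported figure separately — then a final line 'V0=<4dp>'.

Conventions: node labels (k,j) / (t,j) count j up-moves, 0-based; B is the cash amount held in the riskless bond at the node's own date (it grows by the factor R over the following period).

The replicating-portfolio and risk-neutral prices coincide; use p* = (1.24−0.66)/(1.38−0.66) = 0.8056 for the latter.
At maturity the claim pays: V(2,0)=0.0000, V(2,1)=0.0000, V(2,2)=27.3440
Node (1,0) S=23.1000: V=(p*·0.0000+(1−p*)·0.0000)/1.24=0.0000; Δ=(0.0000−0.0000)/(31.8780−15.2460)=0.0000; B=V−Δ·S=0.0000
Node (1,1) S=48.3000: V=(p*·27.3440+(1−p*)·0.0000)/1.24=17.7638; Δ=(27.3440−0.0000)/(66.6540−31.8780)=0.7863; B=V−Δ·S=-20.2140
Node (0,0) S=35.0000: V=(p*·17.7638+(1−p*)·0.0000)/1.24=11.5401; Δ=(17.7638−0.0000)/(48.3000−23.1000)=0.7049; B=V−Δ·S=-13.1318
Verification: the root portfolio costs Δ(0,0)·S0 + B(0,0) = 11.5401, matching V0.

(0,0): Delta=0.7049 Bond=-13.1318
(1,0): Delta=0.0000 Bond=0.0000
(1,1): Delta=0.7863 Bond=-20.2140
V0=11.5401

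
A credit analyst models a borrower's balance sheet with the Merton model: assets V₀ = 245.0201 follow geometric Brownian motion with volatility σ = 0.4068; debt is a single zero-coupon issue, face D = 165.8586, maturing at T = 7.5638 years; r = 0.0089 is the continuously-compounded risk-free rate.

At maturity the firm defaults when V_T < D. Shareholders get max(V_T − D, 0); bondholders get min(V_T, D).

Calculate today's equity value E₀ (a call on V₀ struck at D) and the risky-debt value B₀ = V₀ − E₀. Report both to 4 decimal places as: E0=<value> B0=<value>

With assets at 245.0201 and a single debt payment of 165.8586 at 7.5638 years:
d₁ = [ln(V₀/D) + (r + σ²/2)T] / (σ√T)
   = [ln(245.0201/165.8586) + (0.0089 + 0.5·0.4068²)·7.5638] / (0.4068·√7.5638)
   = [0.390205 + 0.693170] / 1.118796 = 0.968340
d₂ = d₁ − σ√T = 0.968340 − 1.118796 = -0.150456
N(d₁) = 0.833563,  N(d₂) = 0.440202,  e^(−rT) = 0.934898
E₀ = V₀·N(d₁) − D·e^(−rT)·N(d₂)
   = 245.0201·0.833563 − 165.8586·0.934898·0.440202 = 135.981451
B₀ = V₀ − E₀ = 245.0201 − 135.981451 = 109.038649

E0=135.9815 B0=109.0386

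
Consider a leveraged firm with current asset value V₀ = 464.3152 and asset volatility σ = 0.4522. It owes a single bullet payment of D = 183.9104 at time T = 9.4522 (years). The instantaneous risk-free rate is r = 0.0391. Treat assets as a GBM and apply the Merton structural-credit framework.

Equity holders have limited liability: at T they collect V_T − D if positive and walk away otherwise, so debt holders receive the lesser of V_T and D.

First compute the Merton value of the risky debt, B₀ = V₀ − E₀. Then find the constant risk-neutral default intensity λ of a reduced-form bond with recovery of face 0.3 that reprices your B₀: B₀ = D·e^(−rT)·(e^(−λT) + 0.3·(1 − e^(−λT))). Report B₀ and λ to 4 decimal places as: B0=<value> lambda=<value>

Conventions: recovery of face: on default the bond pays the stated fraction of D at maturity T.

Apply the equity-as-call identities (strike 183.9104, horizon 9.4522 years):
d₁ = [ln(V₀/D) + (r + σ²/2)T] / (σ√T)
   = [ln(464.3152/183.9104) + (0.0391 + 0.5·0.4522²)·9.4522] / (0.4522·√9.4522)
   = [0.926115 + 1.335997] / 1.390263 = 1.627111
d₂ = d₁ − σ√T = 1.627111 − 1.390263 = 0.236847
N(d₁) = 0.948143,  N(d₂) = 0.593612,  e^(−rT) = 0.691024
E₀ = V₀·N(d₁) − D·e^(−rT)·N(d₂)
   = 464.3152·0.948143 − 183.9104·0.691024·0.593612 = 364.797193
B₀ = V₀ − E₀ = 464.3152 − 364.797193 = 99.518007
e^(−λT) = (B₀·e^(rT)/D − 0.3)/(1 − 0.3) = (99.5180·1.447128/183.9104 − 0.3)/0.7 = 0.69010454
λ = −ln(0.69010454)/9.4522 = 0.039241

B0=99.5180 lambda=0.0392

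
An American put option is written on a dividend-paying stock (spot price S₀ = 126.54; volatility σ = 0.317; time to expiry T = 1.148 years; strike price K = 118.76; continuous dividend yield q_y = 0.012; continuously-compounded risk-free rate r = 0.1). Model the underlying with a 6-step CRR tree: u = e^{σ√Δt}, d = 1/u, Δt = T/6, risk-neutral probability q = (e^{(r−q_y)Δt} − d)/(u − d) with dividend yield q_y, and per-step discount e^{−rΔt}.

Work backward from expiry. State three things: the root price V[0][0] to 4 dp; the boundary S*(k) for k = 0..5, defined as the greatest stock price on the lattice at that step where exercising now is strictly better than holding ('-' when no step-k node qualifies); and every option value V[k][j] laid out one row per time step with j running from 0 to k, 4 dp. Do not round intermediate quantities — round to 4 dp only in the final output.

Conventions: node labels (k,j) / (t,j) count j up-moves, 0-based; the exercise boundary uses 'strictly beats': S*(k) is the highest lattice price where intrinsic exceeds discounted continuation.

params: Δt=0.19133 u=1.14873 d=0.87052 q=0.52642 e^(-rΔt)=0.98105
t_6 payoffs: 63.6907 46.0911 22.8667 0.0000 0.0000 0.0000 0.0000
t_5: node(5,0) S=63.2600 payoff=55.5000 vs cont=53.3944 → 55.5000 [stop]  node(5,1) S=83.4773 payoff=35.2827 vs cont=33.2234 → 35.2827 [stop]  node(5,2) S=110.1560 payoff=8.6040 vs cont=10.6239 → 10.6239 [wait]  node(5,3) S=145.3609 payoff=0.0000 vs cont=0.0000 → 0.0000 [wait]  node(5,4) S=191.8170 payoff=0.0000 vs cont=0.0000 → 0.0000 [wait]  node(5,5) S=253.1200 payoff=0.0000 vs cont=0.0000 → 0.0000 [wait]  ⇒ S*(5)=83.4773
t_4: node(4,0) S=72.6689 payoff=46.0911 vs cont=44.0070 → 46.0911 [stop]  node(4,1) S=95.8933 payoff=22.8667 vs cont=21.8791 → 22.8667 [stop]  node(4,2) S=126.5400 payoff=0.0000 vs cont=4.9359 → 4.9359 [wait]  node(4,3) S=166.9811 payoff=0.0000 vs cont=0.0000 → 0.0000 [wait]  node(4,4) S=220.3468 payoff=0.0000 vs cont=0.0000 → 0.0000 [wait]  ⇒ S*(4)=95.8933
t_3: node(3,0) S=83.4773 payoff=35.2827 vs cont=33.2234 → 35.2827 [stop]  node(3,1) S=110.1560 payoff=8.6040 vs cont=13.1730 → 13.1730 [wait]  node(3,2) S=145.3609 payoff=0.0000 vs cont=2.2932 → 2.2932 [wait]  node(3,3) S=191.8170 payoff=0.0000 vs cont=0.0000 → 0.0000 [wait]  ⇒ S*(3)=83.4773
t_2: node(2,0) S=95.8933 payoff=22.8667 vs cont=23.1956 → 23.1956 [wait]  node(2,1) S=126.5400 payoff=0.0000 vs cont=7.3046 → 7.3046 [wait]  node(2,2) S=166.9811 payoff=0.0000 vs cont=1.0654 → 1.0654 [wait]  ⇒ S*(2)=-
t_1: node(1,0) S=110.1560 payoff=8.6040 vs cont=14.5491 → 14.5491 [wait]  node(1,1) S=145.3609 payoff=0.0000 vs cont=3.9440 → 3.9440 [wait]  ⇒ S*(1)=-
t_0: node(0,0) S=126.5400 payoff=0.0000 vs cont=8.7964 → 8.7964 [wait]  ⇒ S*(0)=-

price = 8.7964
boundary = - - - 83.4773 95.8933 83.4773
tree:
8.7964
14.5491 3.9440
23.1956 7.3046 1.0654
35.2827 13.1730 2.2932 0.0000
46.0911 22.8667 4.9359 0.0000 0.0000
55.5000 35.2827 10.6239 0.0000 0.0000 0.0000
63.6907 46.0911 22.8667 0.0000 0.0000 0.0000 0.0000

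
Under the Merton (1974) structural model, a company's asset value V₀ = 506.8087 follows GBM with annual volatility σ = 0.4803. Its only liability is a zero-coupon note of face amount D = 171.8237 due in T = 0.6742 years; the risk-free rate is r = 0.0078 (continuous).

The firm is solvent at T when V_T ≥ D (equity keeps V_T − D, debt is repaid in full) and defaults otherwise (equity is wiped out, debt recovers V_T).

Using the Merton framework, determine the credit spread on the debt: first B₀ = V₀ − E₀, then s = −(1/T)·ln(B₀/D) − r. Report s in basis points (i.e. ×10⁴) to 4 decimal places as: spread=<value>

spread=8.7336

With assets at 506.8087 and a single debt payment of 171.8237 at 0.6742 years:
d₁ = [ln(V₀/D) + (r + σ²/2)T] / (σ√T)
   = [ln(506.8087/171.8237) + (0.0078 + 0.5·0.4803²)·0.6742] / (0.4803·√0.6742)
   = [1.081665 + 0.083024] / 0.394373 = 2.953267
d₂ = d₁ − σ√T = 2.953267 − 0.394373 = 2.558895
N(d₁) = 0.998428,  N(d₂) = 0.994750,  e^(−rT) = 0.994755
E₀ = V₀·N(d₁) − D·e^(−rT)·N(d₂)
   = 506.8087·0.998428 − 171.8237·0.994755·0.994750 = 335.986821
B₀ = V₀ − E₀ = 506.8087 − 335.986821 = 170.821879
spread = −(1/T)·ln(B₀/D) − r = −(1/0.6742)·ln(170.821879/171.8237) − 0.0078 = 0.00087336
in basis points: 0.00087336 × 10⁴ = 8.7336 bp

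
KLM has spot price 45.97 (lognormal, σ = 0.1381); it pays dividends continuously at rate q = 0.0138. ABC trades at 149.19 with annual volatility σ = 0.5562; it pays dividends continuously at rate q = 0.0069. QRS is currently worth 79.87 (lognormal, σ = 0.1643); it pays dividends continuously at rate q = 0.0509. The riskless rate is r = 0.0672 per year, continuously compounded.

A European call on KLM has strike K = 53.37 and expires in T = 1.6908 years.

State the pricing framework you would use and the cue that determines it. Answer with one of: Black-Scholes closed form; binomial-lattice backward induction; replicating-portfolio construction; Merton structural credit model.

framework: Black-Scholes closed form

Key observation: a European claim on KLM (strike 53.37) — a lognormal (GBM) underlying with constant rate and volatility — has an exact closed-form value; no lattice or capital structure is involved.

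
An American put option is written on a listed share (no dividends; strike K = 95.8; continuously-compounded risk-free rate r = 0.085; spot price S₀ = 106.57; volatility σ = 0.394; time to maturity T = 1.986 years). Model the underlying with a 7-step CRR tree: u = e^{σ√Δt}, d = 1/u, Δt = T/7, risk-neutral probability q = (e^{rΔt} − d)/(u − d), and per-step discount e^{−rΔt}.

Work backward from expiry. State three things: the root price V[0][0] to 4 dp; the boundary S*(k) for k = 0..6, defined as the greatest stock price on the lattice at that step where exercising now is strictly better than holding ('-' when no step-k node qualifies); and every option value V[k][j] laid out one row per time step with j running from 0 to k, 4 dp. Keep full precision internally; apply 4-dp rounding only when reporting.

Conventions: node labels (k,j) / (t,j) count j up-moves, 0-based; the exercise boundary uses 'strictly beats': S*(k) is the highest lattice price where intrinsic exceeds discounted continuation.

params: Δt=0.28371 u=1.23351 d=0.81069 q=0.50546 e^(-rΔt)=0.97617
t_7 payoffs: 71.2734 58.4817 39.0184 9.4042 0.0000 0.0000 0.0000 0.0000
t_6: node(6,0) S=30.2538 payoff=65.5462 vs cont=63.2636 → 65.5462 [stop]  node(6,1) S=46.0325 payoff=49.7675 vs cont=47.4848 → 49.7675 [stop]  node(6,2) S=70.0406 payoff=25.7594 vs cont=23.4767 → 25.7594 [stop]  node(6,3) S=106.5700 payoff=0.0000 vs cont=4.5400 → 4.5400 [wait]  node(6,4) S=162.1512 payoff=0.0000 vs cont=0.0000 → 0.0000 [wait]  node(6,5) S=246.7204 payoff=0.0000 vs cont=0.0000 → 0.0000 [wait]  node(6,6) S=375.3965 payoff=0.0000 vs cont=0.0000 → 0.0000 [wait]  ⇒ S*(6)=70.0406
t_5: node(5,0) S=37.3183 payoff=58.4817 vs cont=56.1990 → 58.4817 [stop]  node(5,1) S=56.7816 payoff=39.0184 vs cont=36.7358 → 39.0184 [stop]  node(5,2) S=86.3958 payoff=9.4042 vs cont=14.6757 → 14.6757 [wait]  node(5,3) S=131.4551 payoff=0.0000 vs cont=2.1917 → 2.1917 [wait]  node(5,4) S=200.0150 payoff=0.0000 vs cont=0.0000 → 0.0000 [wait]  node(5,5) S=304.3320 payoff=0.0000 vs cont=0.0000 → 0.0000 [wait]  ⇒ S*(5)=56.7816
t_4: node(4,0) S=46.0325 payoff=49.7675 vs cont=47.4848 → 49.7675 [stop]  node(4,1) S=70.0406 payoff=25.7594 vs cont=26.0778 → 26.0778 [wait]  node(4,2) S=106.5700 payoff=0.0000 vs cont=8.1663 → 8.1663 [wait]  node(4,3) S=162.1512 payoff=0.0000 vs cont=1.0581 → 1.0581 [wait]  node(4,4) S=246.7204 payoff=0.0000 vs cont=0.0000 → 0.0000 [wait]  ⇒ S*(4)=46.0325
t_3: node(3,0) S=56.7816 payoff=39.0184 vs cont=36.8929 → 39.0184 [stop]  node(3,1) S=86.3958 payoff=9.4042 vs cont=16.6187 → 16.6187 [wait]  node(3,2) S=131.4551 payoff=0.0000 vs cont=4.4644 → 4.4644 [wait]  node(3,3) S=200.0150 payoff=0.0000 vs cont=0.5108 → 0.5108 [wait]  ⇒ S*(3)=56.7816
t_2: node(2,0) S=70.0406 payoff=25.7594 vs cont=27.0364 → 27.0364 [wait]  node(2,1) S=106.5700 payoff=0.0000 vs cont=10.2257 → 10.2257 [wait]  node(2,2) S=162.1512 payoff=0.0000 vs cont=2.4073 → 2.4073 [wait]  ⇒ S*(2)=-
t_1: node(1,0) S=86.3958 payoff=9.4042 vs cont=18.0976 → 18.0976 [wait]  node(1,1) S=131.4551 payoff=0.0000 vs cont=6.1243 → 6.1243 [wait]  ⇒ S*(1)=-
t_0: node(0,0) S=106.5700 payoff=0.0000 vs cont=11.7586 → 11.7586 [wait]  ⇒ S*(0)=-

price = 11.7586
boundary = - - - 56.7816 46.0325 56.7816 70.0406
tree:
11.7586
18.0976 6.1243
27.0364 10.2257 2.4073
39.0184 16.6187 4.4644 0.5108
49.7675 26.0778 8.1663 1.0581 0.0000
58.4817 39.0184 14.6757 2.1917 0.0000 0.0000
65.5462 49.7675 25.7594 4.5400 0.0000 0.0000 0.0000
71.2734 58.4817 39.0184 9.4042 0.0000 0.0000 0.0000 0.0000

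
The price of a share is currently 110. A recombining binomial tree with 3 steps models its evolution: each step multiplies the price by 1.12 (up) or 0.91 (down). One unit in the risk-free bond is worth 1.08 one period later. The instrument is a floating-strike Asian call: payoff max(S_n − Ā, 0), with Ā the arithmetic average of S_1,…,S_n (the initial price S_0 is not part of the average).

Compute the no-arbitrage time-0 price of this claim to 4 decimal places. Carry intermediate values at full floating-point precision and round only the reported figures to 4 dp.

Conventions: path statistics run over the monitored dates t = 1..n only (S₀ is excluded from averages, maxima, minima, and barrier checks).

Risk-neutral up-probability p* = (R−d)/(u−d) = (1.08−0.91)/(1.12−0.91) = 0.8095; the claim prices as the p*-weighted sum of path payoffs discounted by R^3.
Enumerate all 2^3 = 8 price paths (U = up ×1.12, D = down ×0.91); each path with k up-moves has probability p*^k·(1−p*)^(3−k).
DDD: Ā=91.3613, payoff=0.0000, prob=0.006911
UDD: Ā=112.4446, payoff=0.0000, prob=0.029370
DUD: Ā=104.7446, payoff=0.0000, prob=0.029370
UUD: Ā=128.9165, payoff=0.0000, prob=0.124825
DDU: Ā=97.7376, payoff=4.2843, prob=0.029370
UDU: Ā=120.2925, payoff=5.2730, prob=0.124825
DUU: Ā=112.5925, payoff=12.9730, prob=0.124825
UUU: Ā=138.5754, payoff=15.9667, prob=0.530504
Price = Σ prob·payoff / R^3 = 10.873783 / 1.259712 = 8.6320

price = 8.6320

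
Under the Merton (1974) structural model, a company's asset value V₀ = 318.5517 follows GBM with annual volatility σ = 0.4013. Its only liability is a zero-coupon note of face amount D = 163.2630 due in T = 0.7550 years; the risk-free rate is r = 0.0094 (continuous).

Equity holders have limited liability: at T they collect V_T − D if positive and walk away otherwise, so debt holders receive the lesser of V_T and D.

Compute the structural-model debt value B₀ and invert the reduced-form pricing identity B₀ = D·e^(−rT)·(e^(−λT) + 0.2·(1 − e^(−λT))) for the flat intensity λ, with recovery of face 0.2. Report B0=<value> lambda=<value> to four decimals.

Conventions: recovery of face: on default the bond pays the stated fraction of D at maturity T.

Work the structural quantities from V₀ = 318.5517 against face 163.2630:
d₁ = [ln(V₀/D) + (r + σ²/2)T] / (σ√T)
   = [ln(318.5517/163.2630) + (0.0094 + 0.5·0.4013²)·0.7550] / (0.4013·√0.7550)
   = [0.668422 + 0.067890] / 0.348693 = 2.111639
d₂ = d₁ − σ√T = 2.111639 − 0.348693 = 1.762946
N(d₁) = 0.982641,  N(d₂) = 0.961045,  e^(−rT) = 0.992928
E₀ = V₀·N(d₁) − D·e^(−rT)·N(d₂)
   = 318.5517·0.982641 − 163.2630·0.992928·0.961045 = 157.228523
B₀ = V₀ − E₀ = 318.5517 − 157.228523 = 161.323177
e^(−λT) = (B₀·e^(rT)/D − 0.2)/(1 − 0.2) = (161.3232·1.007122/163.2630 − 0.2)/0.8 = 0.99394522
λ = −ln(0.99394522)/0.7550 = 0.008044

B0=161.3232 lambda=0.0080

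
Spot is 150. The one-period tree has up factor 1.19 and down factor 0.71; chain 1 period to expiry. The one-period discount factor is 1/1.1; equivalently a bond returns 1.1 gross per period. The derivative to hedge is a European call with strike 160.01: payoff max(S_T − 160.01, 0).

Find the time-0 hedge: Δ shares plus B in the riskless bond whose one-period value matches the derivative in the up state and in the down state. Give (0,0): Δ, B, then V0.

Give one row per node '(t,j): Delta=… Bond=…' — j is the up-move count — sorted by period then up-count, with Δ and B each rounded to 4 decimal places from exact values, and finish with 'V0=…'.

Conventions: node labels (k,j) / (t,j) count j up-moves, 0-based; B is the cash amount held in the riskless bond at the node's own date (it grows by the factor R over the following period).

Since d<R<u, set p* = (R−d)/(u−d) = 0.8125; price each node as the discounted p*-expectation of its children.
Expiry values: V(1,0)=0.0000, V(1,1)=18.4900
  t=0,j=0: stock 150.0000 → up 178.5000 (V=18.4900), down 106.5000 (V=0.0000). Price 13.6574; hedge Δ=0.2568, bond B=-24.8634.
Check: Δ(0,0)·S0 + B(0,0) = 13.6574 = V0.

(0,0): Delta=0.2568 Bond=-24.8634
V0=13.6574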